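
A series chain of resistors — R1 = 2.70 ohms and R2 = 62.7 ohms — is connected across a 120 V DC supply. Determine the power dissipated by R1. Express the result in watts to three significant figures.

The current is common to all series resistors; compute it, then apply P = I²R for the target.
R_total = 2.70 + 62.7 = 65.40 Ω
I = V / R_total = 120 / 65.40 = 1.835 A
P_R1 = I² × R1 = (1.835)² × 2.70 = 9.090 W

9.09 W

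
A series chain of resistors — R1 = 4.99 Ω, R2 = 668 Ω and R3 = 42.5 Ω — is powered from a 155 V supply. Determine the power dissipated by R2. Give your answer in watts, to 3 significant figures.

The current is common to all series resistors; compute it, then apply P = I²R for the target.
R_total = 4.99 + 668 + 42.5 = 715.5 Ω
I = V / R_total = 155 / 715.5 = 0.2166 A
P_R2 = I² × R2 = (0.2166)² × 668 = 31.35 W

31.3 W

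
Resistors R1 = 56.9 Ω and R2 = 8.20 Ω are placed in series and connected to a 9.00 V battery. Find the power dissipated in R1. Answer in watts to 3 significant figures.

The current is common to all series resistors; compute it, then apply P = I²R for the target.
R_total = 56.9 + 8.20 = 65.10 Ω
I = V / R_total = 9.00 / 65.10 = 0.1382 A
P_R1 = I² × R1 = (0.1382)² × 56.9 = 1.088 W

1.09 W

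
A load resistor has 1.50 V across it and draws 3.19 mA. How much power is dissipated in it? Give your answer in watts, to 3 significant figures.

0.00479 W

With V and I both given, power follows immediately from P = V I.
P = 1.50 V × 0.003190 A = 0.004785 W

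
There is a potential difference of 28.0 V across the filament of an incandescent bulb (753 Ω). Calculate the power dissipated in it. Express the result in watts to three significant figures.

With V across and R both known, P = V²/R gives the dissipation directly.
P = (28.0 V)² / 753 Ω = 1.041 W

1.04 W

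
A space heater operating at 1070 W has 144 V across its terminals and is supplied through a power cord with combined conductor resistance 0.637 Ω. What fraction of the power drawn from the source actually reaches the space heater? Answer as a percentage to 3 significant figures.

96.8 %

I = P / V = 1070 / 144 = 7.431 A through the power cord.
P_line = I² R_line = (7.431)² × 0.637 = 35.17 W
P_source = P_load + P_line = 1070 + 35.17 = 1105 W
η = P_load / P_source = 1070 / 1105 = 0.9682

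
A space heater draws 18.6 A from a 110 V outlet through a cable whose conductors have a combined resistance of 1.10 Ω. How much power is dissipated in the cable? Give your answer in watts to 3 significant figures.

381 W

The cable is a series resistance carrying the load current; its dissipation is I²R_line.
The cable carries the full 18.6 A.
P_line = I² R_line = (18.60)² × 1.10 = 380.6 W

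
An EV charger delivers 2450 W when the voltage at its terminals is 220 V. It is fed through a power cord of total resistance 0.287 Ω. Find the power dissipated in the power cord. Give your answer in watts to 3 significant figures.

35.6 W

The power cord and load are in series, so the same current flows in both; the loss is I²R_line.
I = P / V = 2450 / 220 = 11.14 A through the power cord.
P_line = I² R_line = (11.14)² × 0.287 = 35.59 W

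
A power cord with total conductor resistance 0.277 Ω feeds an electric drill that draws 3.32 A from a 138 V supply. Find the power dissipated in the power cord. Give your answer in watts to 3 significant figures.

The power cord and load are in series, so the same current flows in both; the loss is I²R_line.
The power cord carries the full 3.32 A.
P_line = I² R_line = (3.320)² × 0.277 = 3.053 W

3.05 W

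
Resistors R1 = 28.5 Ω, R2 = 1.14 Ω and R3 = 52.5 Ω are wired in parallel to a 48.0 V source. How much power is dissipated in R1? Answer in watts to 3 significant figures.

Parallel branches share the same voltage; P = V²/R gives the branch power in one step.
P_R1 = V² / R1 = (48.0)² / 28.5 Ω = 80.84 W

80.8 W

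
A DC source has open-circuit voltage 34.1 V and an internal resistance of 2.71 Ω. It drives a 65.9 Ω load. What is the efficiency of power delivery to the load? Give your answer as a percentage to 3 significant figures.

96.1 %

Both r and R carry the same current, so the power split is just the resistance split: η = R/(R+r).
η = R / (R + r) = 65.9 / (65.9 + 2.71) = 0.9605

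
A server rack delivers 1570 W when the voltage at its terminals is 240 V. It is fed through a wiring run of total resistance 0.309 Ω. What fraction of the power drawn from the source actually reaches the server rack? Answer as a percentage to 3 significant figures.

99.2 %

I = P / V = 1570 / 240 = 6.542 A through the wiring run.
P_line = I² R_line = (6.542)² × 0.309 = 13.22 W
P_source = P_load + P_line = 1570 + 13.22 = 1583 W
η = P_load / P_source = 1570 / 1583 = 0.9916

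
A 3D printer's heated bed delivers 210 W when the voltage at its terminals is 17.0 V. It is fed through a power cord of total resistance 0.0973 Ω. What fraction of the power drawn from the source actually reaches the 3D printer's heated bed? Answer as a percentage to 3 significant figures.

93.4 %

I = P / V = 210 / 17.0 = 12.35 A through the power cord.
P_line = I² R_line = (12.35)² × 0.0973 = 14.85 W
P_source = P_load + P_line = 210.0 + 14.85 = 224.8 W
η = P_load / P_source = 210.0 / 224.8 = 0.9340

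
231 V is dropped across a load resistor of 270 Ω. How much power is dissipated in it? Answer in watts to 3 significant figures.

V and R are stated; P = V²/R avoids computing the current.
P = (231 V)² / 270 Ω = 197.6 W

198 W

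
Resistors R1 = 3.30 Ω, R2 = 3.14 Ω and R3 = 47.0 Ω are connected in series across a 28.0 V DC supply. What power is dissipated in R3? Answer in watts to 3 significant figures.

Series elements share the same current, so find I first, then use P = I²R.
R_total = 3.30 + 3.14 + 47.0 = 53.44 Ω
I = V / R_total = 28.0 / 53.44 = 0.5240 A
P_R3 = I² × R3 = (0.5240)² × 47.0 = 12.90 W

12.9 W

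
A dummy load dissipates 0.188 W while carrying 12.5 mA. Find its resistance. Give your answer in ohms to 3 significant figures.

1200 Ω

From P = V I = I²R = V²/R, with the two given quantities we get R = P / I².
R = 0.188 / (0.01250)² = 1203 Ω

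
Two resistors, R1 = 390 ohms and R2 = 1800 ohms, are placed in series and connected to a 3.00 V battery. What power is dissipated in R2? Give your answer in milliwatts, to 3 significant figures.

3.38 mW

Series elements share the same current, so find I first, then use P = I²R.
R_total = 390 + 1800 = 2190 Ω
I = V / R_total = 3.00 / 2190 = 0.001370 A
P_R2 = I² × R2 = (0.001370)² × 1800 = 0.003378 W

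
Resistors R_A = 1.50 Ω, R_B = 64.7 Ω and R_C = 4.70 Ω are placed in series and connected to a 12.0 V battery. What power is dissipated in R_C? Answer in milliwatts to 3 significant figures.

135 mW

Since the resistors are in series they all carry the loop current I = V/R_total; the power in any one is I²R.
R_total = 1.50 + 64.7 + 4.70 = 70.90 Ω
I = V / R_total = 12.0 / 70.90 = 0.1693 A
P_R_C = I² × R_C = (0.1693)² × 4.70 = 0.1346 W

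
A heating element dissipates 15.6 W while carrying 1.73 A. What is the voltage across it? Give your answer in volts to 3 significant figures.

9.02 V

Rearranging the power relation for the two known quantities gives V = P / I.
V = 15.6 / 1.730 = 9.017 V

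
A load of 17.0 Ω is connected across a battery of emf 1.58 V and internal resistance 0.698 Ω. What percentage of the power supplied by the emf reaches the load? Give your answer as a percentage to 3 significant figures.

96.1 %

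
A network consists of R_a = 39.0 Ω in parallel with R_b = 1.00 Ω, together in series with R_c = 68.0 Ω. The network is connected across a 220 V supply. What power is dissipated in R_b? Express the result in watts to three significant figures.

Reduce the parallel combination to a single R_p; the circuit then becomes R_p in series with the remaining resistor.
R_p = (39.0×1.00)/(39.0+1.00) = 0.9750 Ω
R_total = R_p + 68.0 = 0.9750 + 68.0 = 68.97 Ω
I = V / R_total = 220 / 68.97 = 3.190 A
Voltage across the parallel pair: V_p = I × R_p = 3.190 × 0.9750 = 3.110 V
R_b sits across V_p; its power is V_p²/R.
P_R_b = (3.110)² / 1.00 = 9.671 W

9.67 W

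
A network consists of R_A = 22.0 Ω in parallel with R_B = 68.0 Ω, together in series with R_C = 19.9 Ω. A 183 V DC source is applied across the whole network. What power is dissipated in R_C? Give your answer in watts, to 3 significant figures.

500 W

Combine R_A and R_B into their parallel equivalent first, reducing the network to two series resistors.
R_p = (22.0×68.0)/(22.0+68.0) = 16.62 Ω
R_total = R_p + 19.9 = 16.62 + 19.9 = 36.52 Ω
I = V / R_total = 183 / 36.52 = 5.011 A
R_C carries the full series current, so P = I²R.
P_R_C = (5.011)² × 19.9 = 499.6 W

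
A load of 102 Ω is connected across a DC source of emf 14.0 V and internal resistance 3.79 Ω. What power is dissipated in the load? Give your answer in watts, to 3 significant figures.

The internal resistance and the load are in series, so the same I flows through both; get I from ε/(r+R), then I²R for the load.
I = ε / (r + R) = 14.0 / (3.79 + 102) = 0.1323 A
P_load = I² R = (0.1323)² × 102 = 1.786 W

1.79 W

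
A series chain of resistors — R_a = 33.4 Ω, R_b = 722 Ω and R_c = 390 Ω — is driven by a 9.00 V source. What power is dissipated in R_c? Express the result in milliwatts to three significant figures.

24.1 mW

Since the resistors are in series they all carry the loop current I = V/R_total; the power in any one is I²R.
R_total = 33.4 + 722 + 390 = 1145 Ω
I = V / R_total = 9.00 / 1145 = 0.007858 A
P_R_c = I² × R_c = (0.007858)² × 390 = 0.02408 W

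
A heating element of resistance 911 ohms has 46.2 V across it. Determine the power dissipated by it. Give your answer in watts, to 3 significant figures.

2.34 W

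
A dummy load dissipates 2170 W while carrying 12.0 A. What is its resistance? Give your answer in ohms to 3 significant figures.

The two known quantities fix the third via R = P / I².
R = 2170 / (12.00)² = 15.07 Ω

15.1 Ω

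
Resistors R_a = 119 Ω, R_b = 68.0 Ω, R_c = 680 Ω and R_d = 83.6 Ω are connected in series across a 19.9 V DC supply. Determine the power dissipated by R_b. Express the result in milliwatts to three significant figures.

The current is common to all series resistors; compute it, then apply P = I²R for the target.
R_total = 119 + 68.0 + 680 + 83.6 = 950.6 Ω
I = V / R_total = 19.9 / 950.6 = 0.02093 A
P_R_b = I² × R_b = (0.02093)² × 68.0 = 0.02980 W

29.8 mW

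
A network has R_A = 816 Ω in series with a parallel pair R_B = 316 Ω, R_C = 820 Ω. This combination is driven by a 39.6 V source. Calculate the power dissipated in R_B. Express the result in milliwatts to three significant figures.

First combine the parallel branches into one equivalent R_p, then R_A + R_p is a series pair.
R_p = (316×820)/(316+820) = 228.1 Ω
R_total = 816 + 228.1 = 1044 Ω
I = V / R_total = 39.6 / 1044 = 0.03793 A
Voltage across the parallel pair: V_p = I × R_p = 0.03793 × 228.1 = 8.651 V
R_B sees V_p directly, so P = V_p² / R_B.
P_R_B = (8.651)² / 316 = 0.2368 W

237 mW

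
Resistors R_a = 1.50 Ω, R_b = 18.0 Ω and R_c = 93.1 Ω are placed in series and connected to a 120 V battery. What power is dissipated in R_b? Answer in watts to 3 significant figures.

Since the resistors are in series they all carry the loop current I = V/R_total; the power in any one is I²R.
R_total = 1.50 + 18.0 + 93.1 = 112.6 Ω
I = V / R_total = 120 / 112.6 = 1.066 A
P_R_b = I² × R_b = (1.066)² × 18.0 = 20.44 W

20.4 W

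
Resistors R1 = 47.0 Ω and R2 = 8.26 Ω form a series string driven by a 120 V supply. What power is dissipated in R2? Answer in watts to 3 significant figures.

Series elements share the same current, so find I first, then use P = I²R.
R_total = 47.0 + 8.26 = 55.26 Ω
I = V / R_total = 120 / 55.26 = 2.172 A
P_R2 = I² × R2 = (2.172)² × 8.26 = 38.95 W

39.0 W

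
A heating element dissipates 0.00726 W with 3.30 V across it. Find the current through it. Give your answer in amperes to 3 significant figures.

0.00220 A

The two known quantities fix the third via I = P / V.
I = 0.00726 / 3.30 = 0.002200 A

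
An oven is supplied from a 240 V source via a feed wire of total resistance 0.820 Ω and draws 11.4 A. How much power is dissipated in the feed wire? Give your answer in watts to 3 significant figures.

Line loss is just I²R for the cable — we know both I and R_line directly.
The feed wire carries the full 11.4 A.
P_line = I² R_line = (11.40)² × 0.820 = 106.6 W

107 W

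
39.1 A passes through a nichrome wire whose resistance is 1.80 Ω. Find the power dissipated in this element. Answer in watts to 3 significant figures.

2750 W

Current and resistance are given, so P = I²R is the direct form.
P = (39.10 A)² × 1.80 Ω = 2752 W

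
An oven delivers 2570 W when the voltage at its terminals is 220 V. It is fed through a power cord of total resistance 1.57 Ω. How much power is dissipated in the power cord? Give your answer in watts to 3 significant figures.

214 W

Only the current and the line resistance are needed for the I²R loss.
I = P / V = 2570 / 220 = 11.68 A through the power cord.
P_line = I² R_line = (11.68)² × 1.57 = 214.2 W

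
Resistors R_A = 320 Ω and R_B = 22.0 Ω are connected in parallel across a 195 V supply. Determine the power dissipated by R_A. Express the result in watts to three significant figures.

119 W

The supply voltage appears across each parallel branch — just use P = V²/R_A.
P_R_A = V² / R_A = (195)² / 320 Ω = 118.8 W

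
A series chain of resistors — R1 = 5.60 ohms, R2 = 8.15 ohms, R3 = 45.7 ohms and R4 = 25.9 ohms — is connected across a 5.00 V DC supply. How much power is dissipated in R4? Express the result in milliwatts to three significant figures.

88.9 mW

In a series string the same current flows through every resistor — find that current, then P = I²R for the one we want.
R_total = 5.60 + 8.15 + 45.7 + 25.9 = 85.35 Ω
I = V / R_total = 5.00 / 85.35 = 0.05858 A
P_R4 = I² × R4 = (0.05858)² × 25.9 = 0.08889 W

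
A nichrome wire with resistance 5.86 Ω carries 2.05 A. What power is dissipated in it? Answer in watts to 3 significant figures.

24.6 W

The current through and the resistance of the element are both given; use P = I²R.
P = (2.050 A)² × 5.86 Ω = 24.63 W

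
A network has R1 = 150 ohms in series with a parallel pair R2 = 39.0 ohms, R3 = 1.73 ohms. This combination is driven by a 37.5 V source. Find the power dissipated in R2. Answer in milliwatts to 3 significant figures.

4.30 mW

Replace R2 and R3 with their parallel equivalent so the circuit becomes R1 in series with R_p.
R_p = (39.0×1.73)/(39.0+1.73) = 1.657 Ω
R_total = 150 + 1.657 = 151.7 Ω
I = V / R_total = 37.5 / 151.7 = 0.2473 A
Voltage across the parallel pair: V_p = I × R_p = 0.2473 × 1.657 = 0.4096 V
R2 sees V_p directly, so P = V_p² / R2.
P_R2 = (0.4096)² / 39.0 = 0.004302 W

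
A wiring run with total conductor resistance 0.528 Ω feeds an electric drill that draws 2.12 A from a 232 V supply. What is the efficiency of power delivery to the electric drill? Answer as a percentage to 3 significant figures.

99.5 %

The wiring run carries the full 2.12 A.
P_line = I² R_line = (2.120)² × 0.528 = 2.373 W
P_source = V I = 232 × 2.120 = 491.8 W; P_load = 489.5 W
η = P_load / P_source = 489.5 / 491.8 = 0.9952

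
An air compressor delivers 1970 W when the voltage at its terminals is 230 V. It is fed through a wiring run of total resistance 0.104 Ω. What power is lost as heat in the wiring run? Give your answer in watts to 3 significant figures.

7.63 W

The wiring run and load are in series, so the same current flows in both; the loss is I²R_line.
I = P / V = 1970 / 230 = 8.565 A through the wiring run.
P_line = I² R_line = (8.565)² × 0.104 = 7.630 W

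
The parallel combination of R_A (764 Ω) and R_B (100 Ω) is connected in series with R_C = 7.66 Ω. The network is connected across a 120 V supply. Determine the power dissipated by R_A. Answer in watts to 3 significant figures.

16.0 W

Reduce the parallel combination to a single R_p; the circuit then becomes R_p in series with the remaining resistor.
R_p = (764×100)/(764+100) = 88.43 Ω
R_total = R_p + 7.66 = 88.43 + 7.66 = 96.09 Ω
I = V / R_total = 120 / 96.09 = 1.249 A
Voltage across the parallel pair: V_p = I × R_p = 1.249 × 88.43 = 110.4 V
R_A sits across V_p; its power is V_p²/R.
P_R_A = (110.4)² / 764 = 15.96 W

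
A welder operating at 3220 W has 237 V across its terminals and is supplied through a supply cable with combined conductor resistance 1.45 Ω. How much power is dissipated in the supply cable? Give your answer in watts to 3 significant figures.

268 W

Line loss is just I²R for the cable — we know both I and R_line directly.
I = P / V = 3220 / 237 = 13.59 A through the supply cable.
P_line = I² R_line = (13.59)² × 1.45 = 267.7 W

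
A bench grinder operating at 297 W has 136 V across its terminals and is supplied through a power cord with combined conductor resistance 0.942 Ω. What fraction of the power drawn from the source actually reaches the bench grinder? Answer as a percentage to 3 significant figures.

I = P / V = 297 / 136 = 2.184 A through the power cord.
P_line = I² R_line = (2.184)² × 0.942 = 4.492 W
P_source = P_load + P_line = 297.0 + 4.492 = 301.5 W
η = P_load / P_source = 297.0 / 301.5 = 0.9851

98.5 %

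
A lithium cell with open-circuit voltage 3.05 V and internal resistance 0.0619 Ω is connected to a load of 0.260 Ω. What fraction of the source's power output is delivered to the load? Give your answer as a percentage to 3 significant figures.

80.8 %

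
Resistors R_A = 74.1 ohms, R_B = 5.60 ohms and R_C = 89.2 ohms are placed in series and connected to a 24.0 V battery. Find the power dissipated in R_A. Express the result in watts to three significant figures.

1.50 W

Series elements share the same current, so find I first, then use P = I²R.
R_total = 74.1 + 5.60 + 89.2 = 168.9 Ω
I = V / R_total = 24.0 / 168.9 = 0.1421 A
P_R_A = I² × R_A = (0.1421)² × 74.1 = 1.496 W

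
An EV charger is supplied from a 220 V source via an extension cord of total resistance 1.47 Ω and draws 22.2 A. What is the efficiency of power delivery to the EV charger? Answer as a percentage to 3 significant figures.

The extension cord carries the full 22.2 A.
P_line = I² R_line = (22.20)² × 1.47 = 724.5 W
P_source = V I = 220 × 22.20 = 4884 W; P_load = 4160 W
η = P_load / P_source = 4160 / 4884 = 0.8517

85.2 %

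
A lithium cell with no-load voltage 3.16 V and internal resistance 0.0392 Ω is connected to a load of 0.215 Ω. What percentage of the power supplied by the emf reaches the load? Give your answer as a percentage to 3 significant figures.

The source delivers εI, of which I²R reaches the load and I²r is lost; since I is common, η = R/(R+r).
η = R / (R + r) = 0.215 / (0.215 + 0.0392) = 0.8458

84.6 %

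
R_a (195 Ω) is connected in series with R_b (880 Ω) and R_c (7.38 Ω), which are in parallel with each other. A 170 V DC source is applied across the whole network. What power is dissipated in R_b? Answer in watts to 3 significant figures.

0.0430 W

Collapse R_b‖R_c to a single equivalent, reducing the network to two series elements.
R_p = (880×7.38)/(880+7.38) = 7.319 Ω
R_total = 195 + 7.319 = 202.3 Ω
I = V / R_total = 170 / 202.3 = 0.8403 A
Voltage across the parallel pair: V_p = I × R_p = 0.8403 × 7.319 = 6.150 V
With V_p across R_b, its power is V_p²/R_b.
P_R_b = (6.150)² / 880 = 0.04297 W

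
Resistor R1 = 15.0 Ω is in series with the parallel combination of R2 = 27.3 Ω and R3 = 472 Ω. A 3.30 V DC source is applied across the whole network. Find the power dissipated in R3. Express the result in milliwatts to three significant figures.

Collapse R2‖R3 to a single equivalent, reducing the network to two series elements.
R_p = (27.3×472)/(27.3+472) = 25.81 Ω
R_total = 15.0 + 25.81 = 40.81 Ω
I = V / R_total = 3.30 / 40.81 = 0.08087 A
Voltage across the parallel pair: V_p = I × R_p = 0.08087 × 25.81 = 2.087 V
With V_p across R3, its power is V_p²/R3.
P_R3 = (2.087)² / 472 = 0.009228 W

9.23 mW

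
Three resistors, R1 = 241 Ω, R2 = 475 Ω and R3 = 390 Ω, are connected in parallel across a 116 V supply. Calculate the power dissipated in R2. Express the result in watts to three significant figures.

28.3 W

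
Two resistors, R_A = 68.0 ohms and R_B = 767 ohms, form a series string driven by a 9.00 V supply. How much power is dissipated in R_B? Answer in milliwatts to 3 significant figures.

Every series element carries the same I. Get I from the total resistance, then P = I² × R_B.
R_total = 68.0 + 767 = 835.0 Ω
I = V / R_total = 9.00 / 835.0 = 0.01078 A
P_R_B = I² × R_B = (0.01078)² × 767 = 0.08911 W

89.1 mW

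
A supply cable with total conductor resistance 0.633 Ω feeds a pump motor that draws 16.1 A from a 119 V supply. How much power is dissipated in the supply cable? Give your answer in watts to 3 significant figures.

Line loss is just I²R for the cable — we know both I and R_line directly.
The supply cable carries the full 16.1 A.
P_line = I² R_line = (16.10)² × 0.633 = 164.1 W

164 W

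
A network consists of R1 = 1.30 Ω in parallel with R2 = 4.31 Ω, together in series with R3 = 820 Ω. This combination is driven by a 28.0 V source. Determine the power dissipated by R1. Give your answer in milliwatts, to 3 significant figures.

0.892 mW

Collapse the R1‖R2 pair into one equivalent R_p; then R_p and R3 form a series string.
R_p = (1.30×4.31)/(1.30+4.31) = 0.9988 Ω
R_total = R_p + 820 = 0.9988 + 820 = 821.0 Ω
I = V / R_total = 28.0 / 821.0 = 0.03410 A
Voltage across the parallel pair: V_p = I × R_p = 0.03410 × 0.9988 = 0.03406 V
R1 sits across V_p; its power is V_p²/R.
P_R1 = (0.03406)² / 1.30 = 0.0008925 W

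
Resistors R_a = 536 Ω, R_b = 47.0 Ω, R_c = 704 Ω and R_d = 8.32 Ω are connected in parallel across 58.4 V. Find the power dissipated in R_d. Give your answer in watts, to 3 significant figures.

410 W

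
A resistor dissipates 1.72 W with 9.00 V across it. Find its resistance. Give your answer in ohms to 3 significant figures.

Rearranging the power relation for the two known quantities gives R = V² / P.
R = (9.00)² / 1.72 = 47.09 Ω

47.1 Ω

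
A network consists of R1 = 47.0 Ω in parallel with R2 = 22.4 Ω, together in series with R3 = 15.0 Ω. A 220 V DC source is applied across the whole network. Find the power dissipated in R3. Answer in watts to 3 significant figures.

798 W

Reduce the parallel combination to a single R_p; the circuit then becomes R_p in series with the remaining resistor.
R_p = (47.0×22.4)/(47.0+22.4) = 15.17 Ω
R_total = R_p + 15.0 = 15.17 + 15.0 = 30.17 Ω
I = V / R_total = 220 / 30.17 = 7.292 A
R3 is the series element, so its power is I²R.
P_R3 = (7.292)² × 15.0 = 797.6 W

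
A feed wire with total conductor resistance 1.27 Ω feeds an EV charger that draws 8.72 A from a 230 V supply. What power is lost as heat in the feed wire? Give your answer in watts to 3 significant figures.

The feed wire and load are in series, so the same current flows in both; the loss is I²R_line.
The feed wire carries the full 8.72 A.
P_line = I² R_line = (8.720)² × 1.27 = 96.57 W

96.6 W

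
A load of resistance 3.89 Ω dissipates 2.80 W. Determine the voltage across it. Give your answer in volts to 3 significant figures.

3.30 V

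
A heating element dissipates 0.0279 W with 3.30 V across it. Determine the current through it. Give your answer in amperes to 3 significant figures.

The two known quantities fix the third via I = P / V.
I = 0.0279 / 3.30 = 0.008455 A

0.00845 A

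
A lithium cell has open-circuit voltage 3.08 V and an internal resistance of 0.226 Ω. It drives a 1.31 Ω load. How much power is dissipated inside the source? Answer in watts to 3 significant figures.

0.909 W

Internal loss is I²r, with I set by the total series resistance r+R.
I = ε / (r + R) = 3.08 / (0.226 + 1.31) = 2.005 A
P_int = I² r = (2.005)² × 0.226 = 0.9087 W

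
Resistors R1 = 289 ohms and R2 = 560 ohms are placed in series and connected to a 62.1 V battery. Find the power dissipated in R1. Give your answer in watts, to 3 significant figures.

Since the resistors are in series they all carry the loop current I = V/R_total; the power in any one is I²R.
R_total = 289 + 560 = 849.0 Ω
I = V / R_total = 62.1 / 849.0 = 0.07314 A
P_R1 = I² × R1 = (0.07314)² × 289 = 1.546 W

1.55 W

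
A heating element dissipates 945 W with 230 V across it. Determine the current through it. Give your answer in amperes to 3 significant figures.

4.11 A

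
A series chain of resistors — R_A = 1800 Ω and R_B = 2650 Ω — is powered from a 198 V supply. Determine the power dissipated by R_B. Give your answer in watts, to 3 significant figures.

Series elements share the same current, so find I first, then use P = I²R.
R_total = 1800 + 2650 = 4450 Ω
I = V / R_total = 198 / 4450 = 0.04449 A
P_R_B = I² × R_B = (0.04449)² × 2650 = 5.246 W

5.25 W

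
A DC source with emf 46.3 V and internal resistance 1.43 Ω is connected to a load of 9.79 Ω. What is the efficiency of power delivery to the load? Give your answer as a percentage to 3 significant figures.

87.3 %

The source delivers εI, of which I²R reaches the load and I²r is lost; since I is common, η = R/(R+r).
η = R / (R + r) = 9.79 / (9.79 + 1.43) = 0.8725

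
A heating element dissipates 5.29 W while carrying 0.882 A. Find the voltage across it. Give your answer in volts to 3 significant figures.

6.00 V

Rearranging the power relation for the two known quantities gives V = P / I.
V = 5.29 / 0.8820 = 5.998 V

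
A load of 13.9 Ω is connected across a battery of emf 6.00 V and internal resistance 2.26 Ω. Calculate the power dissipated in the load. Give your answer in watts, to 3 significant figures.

Find the circuit current first, then P = I²R for the load (series elements share I).
I = ε / (r + R) = 6.00 / (2.26 + 13.9) = 0.3713 A
P_load = I² R = (0.3713)² × 13.9 = 1.916 W

1.92 W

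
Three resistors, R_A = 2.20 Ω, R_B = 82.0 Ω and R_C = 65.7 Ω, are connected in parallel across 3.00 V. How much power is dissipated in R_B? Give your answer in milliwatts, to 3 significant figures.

110 mW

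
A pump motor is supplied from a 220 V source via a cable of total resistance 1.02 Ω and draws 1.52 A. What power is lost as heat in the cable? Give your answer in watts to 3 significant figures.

2.36 W

The cable is a series resistance carrying the load current; its dissipation is I²R_line.
The cable carries the full 1.52 A.
P_line = I² R_line = (1.520)² × 1.02 = 2.357 W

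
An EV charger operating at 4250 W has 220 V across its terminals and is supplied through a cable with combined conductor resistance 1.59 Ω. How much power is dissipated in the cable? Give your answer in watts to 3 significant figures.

593 W

Only the current and the line resistance are needed for the I²R loss.
I = P / V = 4250 / 220 = 19.32 A through the cable.
P_line = I² R_line = (19.32)² × 1.59 = 593.4 W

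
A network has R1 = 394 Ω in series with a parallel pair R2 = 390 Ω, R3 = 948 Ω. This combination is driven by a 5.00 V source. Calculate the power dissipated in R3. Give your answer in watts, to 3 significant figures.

0.00448 W

Reduce the parallel pair to R_p first; the network is then a simple series string.
R_p = (390×948)/(390+948) = 276.3 Ω
R_total = 394 + 276.3 = 670.3 Ω
I = V / R_total = 5.00 / 670.3 = 0.007459 A
Voltage across the parallel pair: V_p = I × R_p = 0.007459 × 276.3 = 2.061 V
R3 sees V_p directly, so P = V_p² / R3.
P_R3 = (2.061)² / 948 = 0.004481 W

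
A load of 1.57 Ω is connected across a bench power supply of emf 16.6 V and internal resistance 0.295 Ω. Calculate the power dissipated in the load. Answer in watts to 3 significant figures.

Load and internal resistance form a series loop — compute the loop current, then the load power via I²R.
I = ε / (r + R) = 16.6 / (0.295 + 1.57) = 8.901 A
P_load = I² R = (8.901)² × 1.57 = 124.4 W

124 W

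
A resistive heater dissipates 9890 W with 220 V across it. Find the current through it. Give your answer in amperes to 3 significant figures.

45.0 A

Inverting the appropriate power form: I = P / V.
I = 9890 / 220 = 44.95 A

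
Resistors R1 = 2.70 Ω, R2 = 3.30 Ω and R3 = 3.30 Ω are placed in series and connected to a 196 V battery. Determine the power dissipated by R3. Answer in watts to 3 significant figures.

1470 W

Series elements share the same current, so find I first, then use P = I²R.
R_total = 2.70 + 3.30 + 3.30 = 9.300 Ω
I = V / R_total = 196 / 9.300 = 21.08 A
P_R3 = I² × R3 = (21.08)² × 3.30 = 1466 W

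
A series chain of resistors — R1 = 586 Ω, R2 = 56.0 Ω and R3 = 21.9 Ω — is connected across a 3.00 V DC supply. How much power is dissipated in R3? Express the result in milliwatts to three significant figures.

Since the resistors are in series they all carry the loop current I = V/R_total; the power in any one is I²R.
R_total = 586 + 56.0 + 21.9 = 663.9 Ω
I = V / R_total = 3.00 / 663.9 = 0.004519 A
P_R3 = I² × R3 = (0.004519)² × 21.9 = 0.0004472 W

0.447 mW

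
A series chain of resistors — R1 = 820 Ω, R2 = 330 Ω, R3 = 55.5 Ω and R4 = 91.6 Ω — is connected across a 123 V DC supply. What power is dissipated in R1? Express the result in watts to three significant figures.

Series elements share the same current, so find I first, then use P = I²R.
R_total = 820 + 330 + 55.5 + 91.6 = 1297 Ω
I = V / R_total = 123 / 1297 = 0.09483 A
P_R1 = I² × R1 = (0.09483)² × 820 = 7.374 W

7.37 W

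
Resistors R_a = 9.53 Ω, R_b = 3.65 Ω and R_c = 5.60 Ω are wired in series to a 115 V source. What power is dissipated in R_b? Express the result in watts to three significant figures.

137 W

Series elements share the same current, so find I first, then use P = I²R.
R_total = 9.53 + 3.65 + 5.60 = 18.78 Ω
I = V / R_total = 115 / 18.78 = 6.124 A
P_R_b = I² × R_b = (6.124)² × 3.65 = 136.9 W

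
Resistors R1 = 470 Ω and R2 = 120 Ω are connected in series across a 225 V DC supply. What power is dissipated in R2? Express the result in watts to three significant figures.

Since the resistors are in series they all carry the loop current I = V/R_total; the power in any one is I²R.
R_total = 470 + 120 = 590.0 Ω
I = V / R_total = 225 / 590.0 = 0.3814 A
P_R2 = I² × R2 = (0.3814)² × 120 = 17.45 W

17.5 W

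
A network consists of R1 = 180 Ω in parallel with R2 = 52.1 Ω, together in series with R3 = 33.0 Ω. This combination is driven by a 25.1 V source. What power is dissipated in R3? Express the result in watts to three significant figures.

Reduce the parallel combination to a single R_p; the circuit then becomes R_p in series with the remaining resistor.
R_p = (180×52.1)/(180+52.1) = 40.40 Ω
R_total = R_p + 33.0 = 40.40 + 33.0 = 73.40 Ω
I = V / R_total = 25.1 / 73.40 = 0.3419 A
R3 carries the full series current, so P = I²R.
P_R3 = (0.3419)² × 33.0 = 3.858 W

3.86 W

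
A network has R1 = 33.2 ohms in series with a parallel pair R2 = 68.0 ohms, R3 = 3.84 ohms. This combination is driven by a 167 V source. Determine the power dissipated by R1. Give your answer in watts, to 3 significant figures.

682 W

Reduce the parallel pair to R_p first; the network is then a simple series string.
R_p = (68.0×3.84)/(68.0+3.84) = 3.635 Ω
R_total = 33.2 + 3.635 = 36.83 Ω
I = V / R_total = 167 / 36.83 = 4.534 A
R1 carries the full series current, so P = I²R.
P_R1 = (4.534)² × 33.2 = 682.4 W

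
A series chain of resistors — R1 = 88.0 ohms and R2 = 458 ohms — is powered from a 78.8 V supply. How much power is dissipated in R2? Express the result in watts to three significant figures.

9.54 W

In a series string the same current flows through every resistor — find that current, then P = I²R for the one we want.
R_total = 88.0 + 458 = 546.0 Ω
I = V / R_total = 78.8 / 546.0 = 0.1443 A
P_R2 = I² × R2 = (0.1443)² × 458 = 9.540 W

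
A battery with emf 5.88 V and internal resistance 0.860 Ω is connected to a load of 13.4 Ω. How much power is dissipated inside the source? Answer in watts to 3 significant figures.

0.146 W

The source's internal resistance is just another series element carrying I; its dissipation is I²r.
I = ε / (r + R) = 5.88 / (0.860 + 13.4) = 0.4123 A
P_int = I² r = (0.4123)² × 0.860 = 0.1462 W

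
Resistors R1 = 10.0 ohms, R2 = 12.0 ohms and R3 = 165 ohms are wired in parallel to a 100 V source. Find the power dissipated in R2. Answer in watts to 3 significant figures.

Each parallel branch sees the full supply voltage, so P = V²/R applies directly to the target branch.
P_R2 = V² / R2 = (100)² / 12.0 Ω = 833.3 W

833 W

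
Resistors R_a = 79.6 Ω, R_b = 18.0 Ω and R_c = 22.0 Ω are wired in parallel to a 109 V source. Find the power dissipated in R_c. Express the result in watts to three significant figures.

Each parallel branch sees the full supply voltage, so P = V²/R applies directly to the target branch.
P_R_c = V² / R_c = (109)² / 22.0 Ω = 540.0 W

540 W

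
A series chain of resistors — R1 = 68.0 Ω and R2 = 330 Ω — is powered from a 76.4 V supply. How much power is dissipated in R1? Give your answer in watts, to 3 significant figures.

2.51 W

Every series element carries the same I. Get I from the total resistance, then P = I² × R1.
R_total = 68.0 + 330 = 398.0 Ω
I = V / R_total = 76.4 / 398.0 = 0.1920 A
P_R1 = I² × R1 = (0.1920)² × 68.0 = 2.506 W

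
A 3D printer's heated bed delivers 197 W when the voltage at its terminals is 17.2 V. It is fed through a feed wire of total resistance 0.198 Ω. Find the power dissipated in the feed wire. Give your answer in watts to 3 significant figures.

26.0 W

The feed wire is a series resistance carrying the load current; its dissipation is I²R_line.
I = P / V = 197 / 17.2 = 11.45 A through the feed wire.
P_line = I² R_line = (11.45)² × 0.198 = 25.97 W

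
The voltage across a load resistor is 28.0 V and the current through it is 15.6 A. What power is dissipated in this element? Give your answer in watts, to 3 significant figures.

Since both terminal voltage and current are stated, P = V I gives the power in one step.
P = 28.0 V × 15.60 A = 436.8 W

437 W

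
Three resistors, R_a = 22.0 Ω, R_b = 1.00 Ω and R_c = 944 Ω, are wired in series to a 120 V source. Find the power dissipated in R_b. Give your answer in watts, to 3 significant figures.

Every series element carries the same I. Get I from the total resistance, then P = I² × R_b.
R_total = 22.0 + 1.00 + 944 = 967.0 Ω
I = V / R_total = 120 / 967.0 = 0.1241 A
P_R_b = I² × R_b = (0.1241)² × 1.00 = 0.01540 W

0.0154 W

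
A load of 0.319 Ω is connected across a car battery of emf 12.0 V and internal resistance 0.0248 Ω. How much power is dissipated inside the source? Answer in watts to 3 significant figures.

30.2 W

The internal resistance carries the same current as the load; P_int = I²r.
I = ε / (r + R) = 12.0 / (0.0248 + 0.319) = 34.90 A
P_int = I² r = (34.90)² × 0.0248 = 30.21 W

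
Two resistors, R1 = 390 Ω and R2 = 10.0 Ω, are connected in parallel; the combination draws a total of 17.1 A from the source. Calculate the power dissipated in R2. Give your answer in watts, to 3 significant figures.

2780 W

Only the total current is stated, so first find the parallel equivalent to get the voltage across the combination.
1/R_eq = 1/390 + 1/10.0 ⇒ R_eq = 9.750 Ω
V = I_total × R_eq = 17.10 × 9.750 = 166.7 V
P_R2 = V² / R2 = (166.7)² / 10.0 = 2780 W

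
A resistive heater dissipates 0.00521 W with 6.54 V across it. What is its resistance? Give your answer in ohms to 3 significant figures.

Rearranging the power relation for the two known quantities gives R = V² / P.
R = (6.54)² / 0.00521 = 8210 Ω

8210 Ω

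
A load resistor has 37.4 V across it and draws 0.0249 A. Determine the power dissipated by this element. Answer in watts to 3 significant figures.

0.931 W

Since both terminal voltage and current are stated, P = V I gives the power in one step.
P = 37.4 V × 0.02490 A = 0.9313 W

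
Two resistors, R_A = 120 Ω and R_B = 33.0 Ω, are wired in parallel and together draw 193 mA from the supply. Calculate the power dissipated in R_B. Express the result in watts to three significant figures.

0.756 W

Parallel branches share V, not I — compute V via R_eq, then use V²/R for the target branch.
1/R_eq = 1/120 + 1/33.0 ⇒ R_eq = 25.88 Ω
V = I_total × R_eq = 0.1930 × 25.88 = 4.995 V
P_R_B = V² / R_B = (4.995)² / 33.0 = 0.7562 W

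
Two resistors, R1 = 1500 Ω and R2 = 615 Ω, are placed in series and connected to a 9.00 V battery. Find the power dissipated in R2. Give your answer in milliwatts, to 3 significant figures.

11.1 mW

In a series string the same current flows through every resistor — find that current, then P = I²R for the one we want.
R_total = 1500 + 615 = 2115 Ω
I = V / R_total = 9.00 / 2115 = 0.004255 A
P_R2 = I² × R2 = (0.004255)² × 615 = 0.01114 W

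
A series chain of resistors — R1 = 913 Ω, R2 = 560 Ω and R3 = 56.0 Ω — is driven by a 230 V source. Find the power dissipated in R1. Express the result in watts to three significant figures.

Every series element carries the same I. Get I from the total resistance, then P = I² × R1.
R_total = 913 + 560 + 56.0 = 1529 Ω
I = V / R_total = 230 / 1529 = 0.1504 A
P_R1 = I² × R1 = (0.1504)² × 913 = 20.66 W

20.7 W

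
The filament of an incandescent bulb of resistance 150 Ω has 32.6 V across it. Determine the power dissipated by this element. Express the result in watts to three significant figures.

With V across and R both known, P = V²/R gives the dissipation directly.
P = (32.6 V)² / 150 Ω = 7.085 W

7.09 W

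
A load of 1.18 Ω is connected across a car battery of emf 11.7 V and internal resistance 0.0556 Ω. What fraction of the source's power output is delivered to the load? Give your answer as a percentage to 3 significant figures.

95.5 %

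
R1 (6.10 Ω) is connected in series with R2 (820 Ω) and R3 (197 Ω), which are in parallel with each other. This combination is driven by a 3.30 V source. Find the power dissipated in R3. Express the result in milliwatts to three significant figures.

Replace R2 and R3 with their parallel equivalent so the circuit becomes R1 in series with R_p.
R_p = (820×197)/(820+197) = 158.8 Ω
R_total = 6.10 + 158.8 = 164.9 Ω
I = V / R_total = 3.30 / 164.9 = 0.02001 A
Voltage across the parallel pair: V_p = I × R_p = 0.02001 × 158.8 = 3.178 V
R3 is across V_p, so use P = V²/R for that branch.
P_R3 = (3.178)² / 197 = 0.05127 W

51.3 mW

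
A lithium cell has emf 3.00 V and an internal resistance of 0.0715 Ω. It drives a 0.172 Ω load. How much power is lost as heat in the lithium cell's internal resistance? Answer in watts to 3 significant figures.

10.9 W

Internal loss is I²r, with I set by the total series resistance r+R.
I = ε / (r + R) = 3.00 / (0.0715 + 0.172) = 12.32 A
P_int = I² r = (12.32)² × 0.0715 = 10.85 W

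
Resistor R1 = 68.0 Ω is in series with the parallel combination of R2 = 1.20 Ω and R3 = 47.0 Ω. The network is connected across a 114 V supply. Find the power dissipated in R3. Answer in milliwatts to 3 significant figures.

Replace R2 and R3 with their parallel equivalent so the circuit becomes R1 in series with R_p.
R_p = (1.20×47.0)/(1.20+47.0) = 1.170 Ω
R_total = 68.0 + 1.170 = 69.17 Ω
I = V / R_total = 114 / 69.17 = 1.648 A
Voltage across the parallel pair: V_p = I × R_p = 1.648 × 1.170 = 1.928 V
With V_p across R3, its power is V_p²/R3.
P_R3 = (1.928)² / 47.0 = 0.07913 W

79.1 mW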